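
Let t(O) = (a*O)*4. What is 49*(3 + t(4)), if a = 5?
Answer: 4067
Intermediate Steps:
t(O) = 20*O (t(O) = (5*O)*4 = 20*O)
49*(3 + t(4)) = 49*(3 + 20*4) = 49*(3 + 80) = 49*83 = 4067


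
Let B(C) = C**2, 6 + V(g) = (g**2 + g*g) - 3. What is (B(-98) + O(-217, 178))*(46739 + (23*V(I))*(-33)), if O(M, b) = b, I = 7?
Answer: -203582984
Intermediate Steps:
V(g) = -9 + 2*g**2 (V(g) = -6 + ((g**2 + g*g) - 3) = -6 + ((g**2 + g**2) - 3) = -6 + (2*g**2 - 3) = -6 + (-3 + 2*g**2) = -9 + 2*g**2)
(B(-98) + O(-217, 178))*(46739 + (23*V(I))*(-33)) = ((-98)**2 + 178)*(46739 + (23*(-9 + 2*7**2))*(-33)) = (9604 + 178)*(46739 + (23*(-9 + 2*49))*(-33)) = 9782*(46739 + (23*(-9 + 98))*(-33)) = 9782*(46739 + (23*89)*(-33)) = 9782*(46739 + 2047*(-33)) = 9782*(46739 - 67551) = 9782*(-20812) = -203582984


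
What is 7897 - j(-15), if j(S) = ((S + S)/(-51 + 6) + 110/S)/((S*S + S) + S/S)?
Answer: 4998821/633 ≈ 7897.0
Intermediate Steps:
j(S) = (110/S - 2*S/45)/(1 + S + S**2) (j(S) = ((2*S)/(-45) + 110/S)/((S**2 + S) + 1) = ((2*S)*(-1/45) + 110/S)/((S + S**2) + 1) = (-2*S/45 + 110/S)/(1 + S + S**2) = (110/S - 2*S/45)/(1 + S + S**2))
7897 - j(-15) = 7897 - 2*(2475 - 1*(-15)**2)/(45*(-15)*(1 - 15 + (-15)**2)) = 7897 - 2*(-1)*(2475 - 1*225)/(45*15*(1 - 15 + 225)) = 7897 - 2*(-1)*(2475 - 225)/(45*15*211) = 7897 - 2*(-1)*2250/(45*15*211) = 7897 - 1*(-20/633) = 7897 + 20/633 = 4998821/633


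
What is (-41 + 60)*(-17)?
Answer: -323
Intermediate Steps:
(-41 + 60)*(-17) = 19*(-17) = -323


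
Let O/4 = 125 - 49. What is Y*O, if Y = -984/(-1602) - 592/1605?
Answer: 3551936/47615 ≈ 74.597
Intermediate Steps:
O = 304 (O = 4*(125 - 49) = 4*76 = 304)
Y = 11684/47615 (Y = -984*(-1/1602) - 592*1/1605 = 164/267 - 592/1605 = 11684/47615 ≈ 0.24538)
Y*O = (11684/47615)*304 = 3551936/47615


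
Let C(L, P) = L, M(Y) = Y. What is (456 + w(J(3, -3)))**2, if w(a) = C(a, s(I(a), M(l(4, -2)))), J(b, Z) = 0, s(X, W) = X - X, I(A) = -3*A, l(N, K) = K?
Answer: 207936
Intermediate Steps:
s(X, W) = 0
w(a) = a
(456 + w(J(3, -3)))**2 = (456 + 0)**2 = 456**2 = 207936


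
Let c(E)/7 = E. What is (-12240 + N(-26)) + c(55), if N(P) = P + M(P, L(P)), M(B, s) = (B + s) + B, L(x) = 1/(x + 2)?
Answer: -286393/24 ≈ -11933.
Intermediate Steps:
L(x) = 1/(2 + x)
M(B, s) = s + 2*B
c(E) = 7*E
N(P) = 1/(2 + P) + 3*P (N(P) = P + (1/(2 + P) + 2*P) = 1/(2 + P) + 3*P)
(-12240 + N(-26)) + c(55) = (-12240 + (1 + 3*(-26)*(2 - 26))/(2 - 26)) + 7*55 = (-12240 + (1 + 3*(-26)*(-24))/(-24)) + 385 = (-12240 - (1 + 1872)/24) + 385 = (-12240 - 1/24*1873) + 385 = (-12240 - 1873/24) + 385 = -295633/24 + 385 = -286393/24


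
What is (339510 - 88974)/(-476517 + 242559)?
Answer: -41756/38993 ≈ -1.0709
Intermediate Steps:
(339510 - 88974)/(-476517 + 242559) = 250536/(-233958) = 250536*(-1/233958) = -41756/38993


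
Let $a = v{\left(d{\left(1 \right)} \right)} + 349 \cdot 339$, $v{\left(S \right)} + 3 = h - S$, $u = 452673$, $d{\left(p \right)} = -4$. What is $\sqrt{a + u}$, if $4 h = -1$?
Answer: $\frac{21 \sqrt{5179}}{2} \approx 755.64$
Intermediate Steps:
$h = - \frac{1}{4}$ ($h = \frac{1}{4} \left(-1\right) = - \frac{1}{4} \approx -0.25$)
$v{\left(S \right)} = - \frac{13}{4} - S$ ($v{\left(S \right)} = -3 - \left(\frac{1}{4} + S\right) = - \frac{13}{4} - S$)
$a = \frac{473247}{4}$ ($a = \left(- \frac{13}{4} - -4\right) + 349 \cdot 339 = \left(- \frac{13}{4} + 4\right) + 118311 = \frac{3}{4} + 118311 = \frac{473247}{4} \approx 1.1831 \cdot 10^{5}$)
$\sqrt{a + u} = \sqrt{\frac{473247}{4} + 452673} = \sqrt{\frac{2283939}{4}} = \frac{21 \sqrt{5179}}{2}$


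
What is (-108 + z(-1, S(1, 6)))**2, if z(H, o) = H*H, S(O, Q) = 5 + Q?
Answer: 11449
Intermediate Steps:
z(H, o) = H**2
(-108 + z(-1, S(1, 6)))**2 = (-108 + (-1)**2)**2 = (-108 + 1)**2 = (-107)**2 = 11449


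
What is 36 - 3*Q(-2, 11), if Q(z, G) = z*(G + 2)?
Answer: 114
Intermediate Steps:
Q(z, G) = z*(2 + G)
36 - 3*Q(-2, 11) = 36 - (-6)*(2 + 11) = 36 - (-6)*13 = 36 - 3*(-26) = 36 + 78 = 114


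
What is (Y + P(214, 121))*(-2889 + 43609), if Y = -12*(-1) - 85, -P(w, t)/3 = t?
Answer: -17753920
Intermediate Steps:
P(w, t) = -3*t
Y = -73 (Y = 12 - 85 = -73)
(Y + P(214, 121))*(-2889 + 43609) = (-73 - 3*121)*(-2889 + 43609) = (-73 - 363)*40720 = -436*40720 = -17753920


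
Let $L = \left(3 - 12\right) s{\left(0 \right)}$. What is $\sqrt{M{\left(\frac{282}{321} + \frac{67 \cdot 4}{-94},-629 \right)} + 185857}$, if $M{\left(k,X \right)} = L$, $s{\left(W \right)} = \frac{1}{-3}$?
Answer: $2 \sqrt{46465} \approx 431.11$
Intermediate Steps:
$s{\left(W \right)} = - \frac{1}{3}$
$L = 3$ ($L = \left(3 - 12\right) \left(- \frac{1}{3}\right) = \left(-9\right) \left(- \frac{1}{3}\right) = 3$)
$M{\left(k,X \right)} = 3$
$\sqrt{M{\left(\frac{282}{321} + \frac{67 \cdot 4}{-94},-629 \right)} + 185857} = \sqrt{3 + 185857} = \sqrt{185860} = 2 \sqrt{46465}$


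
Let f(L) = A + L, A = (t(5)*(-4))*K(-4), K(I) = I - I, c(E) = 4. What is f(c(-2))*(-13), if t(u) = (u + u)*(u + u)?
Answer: -52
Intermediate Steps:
t(u) = 4*u² (t(u) = (2*u)*(2*u) = 4*u²)
K(I) = 0
A = 0 (A = ((4*5²)*(-4))*0 = ((4*25)*(-4))*0 = (100*(-4))*0 = -400*0 = 0)
f(L) = L (f(L) = 0 + L = L)
f(c(-2))*(-13) = 4*(-13) = -52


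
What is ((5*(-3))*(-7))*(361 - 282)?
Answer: 8295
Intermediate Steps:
((5*(-3))*(-7))*(361 - 282) = -15*(-7)*79 = 105*79 = 8295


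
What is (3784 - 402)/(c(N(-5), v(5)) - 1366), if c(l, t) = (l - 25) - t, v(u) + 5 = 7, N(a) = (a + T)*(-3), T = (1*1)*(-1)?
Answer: -3382/1375 ≈ -2.4596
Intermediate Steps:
T = -1 (T = 1*(-1) = -1)
N(a) = 3 - 3*a (N(a) = (a - 1)*(-3) = (-1 + a)*(-3) = 3 - 3*a)
v(u) = 2 (v(u) = -5 + 7 = 2)
c(l, t) = -25 + l - t (c(l, t) = (-25 + l) - t = -25 + l - t)
(3784 - 402)/(c(N(-5), v(5)) - 1366) = (3784 - 402)/((-25 + (3 - 3*(-5)) - 1*2) - 1366) = 3382/((-25 + (3 + 15) - 2) - 1366) = 3382/((-25 + 18 - 2) - 1366) = 3382/(-9 - 1366) = 3382/(-1375) = 3382*(-1/1375) = -3382/1375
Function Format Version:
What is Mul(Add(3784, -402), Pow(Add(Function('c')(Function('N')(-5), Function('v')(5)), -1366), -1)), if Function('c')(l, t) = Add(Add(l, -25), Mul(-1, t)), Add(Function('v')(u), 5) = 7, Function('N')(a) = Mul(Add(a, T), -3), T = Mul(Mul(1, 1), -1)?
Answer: Rational(-3382, 1375) ≈ -2.4596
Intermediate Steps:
T = -1 (T = Mul(1, -1) = -1)
Function('N')(a) = Add(3, Mul(-3, a)) (Function('N')(a) = Mul(Add(a, -1), -3) = Mul(Add(-1, a), -3) = Add(3, Mul(-3, a)))
Function('v')(u) = 2 (Function('v')(u) = Add(-5, 7) = 2)
Function('c')(l, t) = Add(-25, l, Mul(-1, t)) (Function('c')(l, t) = Add(Add(-25, l), Mul(-1, t)) = Add(-25, l, Mul(-1, t)))
Mul(Add(3784, -402), Pow(Add(Function('c')(Function('N')(-5), Function('v')(5)), -1366), -1)) = Mul(Add(3784, -402), Pow(Add(Add(-25, Add(3, Mul(-3, -5)), Mul(-1, 2)), -1366), -1)) = Mul(3382, Pow(Add(Add(-25, Add(3, 15), -2), -1366), -1)) = Mul(3382, Pow(Add(Add(-25, 18, -2), -1366), -1)) = Mul(3382, Pow(Add(-9, -1366), -1)) = Mul(3382, Pow(-1375, -1)) = Mul(3382, Rational(-1, 1375)) = Rational(-3382, 1375)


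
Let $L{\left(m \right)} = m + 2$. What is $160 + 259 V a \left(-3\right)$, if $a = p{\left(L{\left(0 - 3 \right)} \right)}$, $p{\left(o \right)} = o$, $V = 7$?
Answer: $5599$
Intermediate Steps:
$L{\left(m \right)} = 2 + m$
$a = -1$ ($a = 2 + \left(0 - 3\right) = 2 - 3 = -1$)
$160 + 259 V a \left(-3\right) = 160 + 259 \cdot 7 \left(-1\right) \left(-3\right) = 160 + 259 \left(\left(-7\right) \left(-3\right)\right) = 160 + 259 \cdot 21 = 160 + 5439 = 5599$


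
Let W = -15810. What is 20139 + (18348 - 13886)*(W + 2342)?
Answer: -60074077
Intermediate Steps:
20139 + (18348 - 13886)*(W + 2342) = 20139 + (18348 - 13886)*(-15810 + 2342) = 20139 + 4462*(-13468) = 20139 - 60094216 = -60074077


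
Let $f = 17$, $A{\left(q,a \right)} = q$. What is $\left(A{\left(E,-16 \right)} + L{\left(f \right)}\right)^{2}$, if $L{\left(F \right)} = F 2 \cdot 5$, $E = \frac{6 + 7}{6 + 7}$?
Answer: $29241$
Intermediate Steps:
$E = 1$ ($E = \frac{13}{13} = 13 \cdot \frac{1}{13} = 1$)
$L{\left(F \right)} = 10 F$ ($L{\left(F \right)} = 2 F 5 = 10 F$)
$\left(A{\left(E,-16 \right)} + L{\left(f \right)}\right)^{2} = \left(1 + 10 \cdot 17\right)^{2} = \left(1 + 170\right)^{2} = 171^{2} = 29241$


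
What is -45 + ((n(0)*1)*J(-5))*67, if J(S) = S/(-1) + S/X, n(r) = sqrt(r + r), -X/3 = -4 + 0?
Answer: -45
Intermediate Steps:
X = 12 (X = -3*(-4 + 0) = -3*(-4) = 12)
n(r) = sqrt(2)*sqrt(r) (n(r) = sqrt(2*r) = sqrt(2)*sqrt(r))
J(S) = -11*S/12 (J(S) = S/(-1) + S/12 = S*(-1) + S*(1/12) = -S + S/12 = -11*S/12)
-45 + ((n(0)*1)*J(-5))*67 = -45 + (((sqrt(2)*sqrt(0))*1)*(-11/12*(-5)))*67 = -45 + (((sqrt(2)*0)*1)*(55/12))*67 = -45 + ((0*1)*(55/12))*67 = -45 + (0*(55/12))*67 = -45 + 0*67 = -45 + 0 = -45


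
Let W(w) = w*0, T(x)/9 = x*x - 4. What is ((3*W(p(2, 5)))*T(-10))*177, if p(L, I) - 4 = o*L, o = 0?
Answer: 0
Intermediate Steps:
p(L, I) = 4 (p(L, I) = 4 + 0*L = 4 + 0 = 4)
T(x) = -36 + 9*x**2 (T(x) = 9*(x*x - 4) = 9*(x**2 - 4) = 9*(-4 + x**2) = -36 + 9*x**2)
W(w) = 0
((3*W(p(2, 5)))*T(-10))*177 = ((3*0)*(-36 + 9*(-10)**2))*177 = (0*(-36 + 9*100))*177 = (0*(-36 + 900))*177 = (0*864)*177 = 0*177 = 0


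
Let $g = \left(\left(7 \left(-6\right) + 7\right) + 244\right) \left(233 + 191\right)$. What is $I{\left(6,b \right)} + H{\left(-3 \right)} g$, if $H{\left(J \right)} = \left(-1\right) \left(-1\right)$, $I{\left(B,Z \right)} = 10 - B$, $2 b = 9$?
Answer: $88620$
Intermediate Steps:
$b = \frac{9}{2}$ ($b = \frac{1}{2} \cdot 9 = \frac{9}{2} \approx 4.5$)
$H{\left(J \right)} = 1$
$g = 88616$ ($g = \left(\left(-42 + 7\right) + 244\right) 424 = \left(-35 + 244\right) 424 = 209 \cdot 424 = 88616$)
$I{\left(6,b \right)} + H{\left(-3 \right)} g = \left(10 - 6\right) + 1 \cdot 88616 = \left(10 - 6\right) + 88616 = 4 + 88616 = 88620$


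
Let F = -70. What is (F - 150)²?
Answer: 48400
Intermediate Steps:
(F - 150)² = (-70 - 150)² = (-220)² = 48400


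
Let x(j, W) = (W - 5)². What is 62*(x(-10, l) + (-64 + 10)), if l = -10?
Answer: 10602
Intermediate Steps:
x(j, W) = (-5 + W)²
62*(x(-10, l) + (-64 + 10)) = 62*((-5 - 10)² + (-64 + 10)) = 62*((-15)² - 54) = 62*(225 - 54) = 62*171 = 10602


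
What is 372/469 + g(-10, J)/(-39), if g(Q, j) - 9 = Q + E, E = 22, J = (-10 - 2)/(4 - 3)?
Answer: 1553/6097 ≈ 0.25472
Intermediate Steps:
J = -12 (J = -12/1 = -12*1 = -12)
g(Q, j) = 31 + Q (g(Q, j) = 9 + (Q + 22) = 9 + (22 + Q) = 31 + Q)
372/469 + g(-10, J)/(-39) = 372/469 + (31 - 10)/(-39) = 372*(1/469) + 21*(-1/39) = 372/469 - 7/13 = 1553/6097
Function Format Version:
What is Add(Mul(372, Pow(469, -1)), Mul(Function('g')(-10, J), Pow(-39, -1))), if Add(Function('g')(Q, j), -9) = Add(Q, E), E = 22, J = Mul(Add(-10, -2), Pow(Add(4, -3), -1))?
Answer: Rational(1553, 6097) ≈ 0.25472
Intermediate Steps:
J = -12 (J = Mul(-12, Pow(1, -1)) = Mul(-12, 1) = -12)
Function('g')(Q, j) = Add(31, Q) (Function('g')(Q, j) = Add(9, Add(Q, 22)) = Add(9, Add(22, Q)) = Add(31, Q))
Add(Mul(372, Pow(469, -1)), Mul(Function('g')(-10, J), Pow(-39, -1))) = Add(Mul(372, Pow(469, -1)), Mul(Add(31, -10), Pow(-39, -1))) = Add(Mul(372, Rational(1, 469)), Mul(21, Rational(-1, 39))) = Add(Rational(372, 469), Rational(-7, 13)) = Rational(1553, 6097)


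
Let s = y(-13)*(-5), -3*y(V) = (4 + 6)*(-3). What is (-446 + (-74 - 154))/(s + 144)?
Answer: -337/47 ≈ -7.1702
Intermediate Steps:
y(V) = 10 (y(V) = -(4 + 6)*(-3)/3 = -10*(-3)/3 = -⅓*(-30) = 10)
s = -50 (s = 10*(-5) = -50)
(-446 + (-74 - 154))/(s + 144) = (-446 + (-74 - 154))/(-50 + 144) = (-446 - 228)/94 = -674*1/94 = -337/47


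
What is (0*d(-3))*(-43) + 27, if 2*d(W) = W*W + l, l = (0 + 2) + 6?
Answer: 27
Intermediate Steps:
l = 8 (l = 2 + 6 = 8)
d(W) = 4 + W²/2 (d(W) = (W*W + 8)/2 = (W² + 8)/2 = (8 + W²)/2 = 4 + W²/2)
(0*d(-3))*(-43) + 27 = (0*(4 + (½)*(-3)²))*(-43) + 27 = (0*(4 + (½)*9))*(-43) + 27 = (0*(4 + 9/2))*(-43) + 27 = (0*(17/2))*(-43) + 27 = 0*(-43) + 27 = 0 + 27 = 27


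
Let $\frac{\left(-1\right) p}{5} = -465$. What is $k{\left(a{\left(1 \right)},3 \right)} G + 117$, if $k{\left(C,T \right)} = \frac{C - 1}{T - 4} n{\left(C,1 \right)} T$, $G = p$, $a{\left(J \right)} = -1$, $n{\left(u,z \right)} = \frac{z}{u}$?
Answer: $-13833$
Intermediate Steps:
$p = 2325$ ($p = \left(-5\right) \left(-465\right) = 2325$)
$G = 2325$
$k{\left(C,T \right)} = \frac{T \left(-1 + C\right)}{C \left(-4 + T\right)}$ ($k{\left(C,T \right)} = \frac{C - 1}{T - 4} \cdot 1 \frac{1}{C} T = \frac{\left(-1 + C\right) \frac{1}{-4 + T}}{C} T = \frac{\frac{1}{-4 + T} \left(-1 + C\right)}{C} T = \frac{-1 + C}{C \left(-4 + T\right)} T = \frac{T \left(-1 + C\right)}{C \left(-4 + T\right)}$)
$k{\left(a{\left(1 \right)},3 \right)} G + 117 = \frac{3 \left(-1 - 1\right)}{\left(-1\right) \left(-4 + 3\right)} 2325 + 117 = 3 \left(-1\right) \frac{1}{-1} \left(-2\right) 2325 + 117 = 3 \left(-1\right) \left(-1\right) \left(-2\right) 2325 + 117 = \left(-6\right) 2325 + 117 = -13950 + 117 = -13833$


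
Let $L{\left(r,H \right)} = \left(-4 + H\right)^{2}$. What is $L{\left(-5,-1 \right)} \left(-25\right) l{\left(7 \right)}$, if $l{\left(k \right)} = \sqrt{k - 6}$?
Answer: $-625$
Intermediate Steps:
$l{\left(k \right)} = \sqrt{-6 + k}$
$L{\left(-5,-1 \right)} \left(-25\right) l{\left(7 \right)} = \left(-4 - 1\right)^{2} \left(-25\right) \sqrt{-6 + 7} = \left(-5\right)^{2} \left(-25\right) \sqrt{1} = 25 \left(-25\right) 1 = \left(-625\right) 1 = -625$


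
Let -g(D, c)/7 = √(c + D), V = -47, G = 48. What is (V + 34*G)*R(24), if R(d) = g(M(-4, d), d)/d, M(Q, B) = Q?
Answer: -11095*√5/12 ≈ -2067.4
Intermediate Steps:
g(D, c) = -7*√(D + c) (g(D, c) = -7*√(c + D) = -7*√(D + c))
R(d) = -7*√(-4 + d)/d (R(d) = (-7*√(-4 + d))/d = -7*√(-4 + d)/d)
(V + 34*G)*R(24) = (-47 + 34*48)*(-7*√(-4 + 24)/24) = (-47 + 1632)*(-7*1/24*√20) = 1585*(-7*1/24*2*√5) = 1585*(-7*√5/12) = -11095*√5/12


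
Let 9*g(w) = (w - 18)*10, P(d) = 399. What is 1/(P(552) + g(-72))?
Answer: 1/299 ≈ 0.0033445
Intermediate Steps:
g(w) = -20 + 10*w/9 (g(w) = ((w - 18)*10)/9 = ((-18 + w)*10)/9 = (-180 + 10*w)/9 = -20 + 10*w/9)
1/(P(552) + g(-72)) = 1/(399 + (-20 + (10/9)*(-72))) = 1/(399 + (-20 - 80)) = 1/(399 - 100) = 1/299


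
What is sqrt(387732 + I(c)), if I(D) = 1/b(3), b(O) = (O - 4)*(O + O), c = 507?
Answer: sqrt(13958346)/6 ≈ 622.68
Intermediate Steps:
b(O) = 2*O*(-4 + O) (b(O) = (-4 + O)*(2*O) = 2*O*(-4 + O))
I(D) = -1/6 (I(D) = 1/(2*3*(-4 + 3)) = 1/(2*3*(-1)) = 1/(-6) = -1/6)
sqrt(387732 + I(c)) = sqrt(387732 - 1/6) = sqrt(2326391/6) = sqrt(13958346)/6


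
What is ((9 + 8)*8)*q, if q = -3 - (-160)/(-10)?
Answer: -2584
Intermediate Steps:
q = -19 (q = -3 - (-160)*(-1)/10 = -3 - 10*8/5 = -3 - 16 = -19)
((9 + 8)*8)*q = ((9 + 8)*8)*(-19) = (17*8)*(-19) = 136*(-19) = -2584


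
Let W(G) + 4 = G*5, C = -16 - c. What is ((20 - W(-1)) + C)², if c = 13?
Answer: 0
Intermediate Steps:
C = -29 (C = -16 - 1*13 = -16 - 13 = -29)
W(G) = -4 + 5*G (W(G) = -4 + G*5 = -4 + 5*G)
((20 - W(-1)) + C)² = ((20 - (-4 + 5*(-1))) - 29)² = ((20 - (-4 - 5)) - 29)² = ((20 - 1*(-9)) - 29)² = ((20 + 9) - 29)² = (29 - 29)² = 0² = 0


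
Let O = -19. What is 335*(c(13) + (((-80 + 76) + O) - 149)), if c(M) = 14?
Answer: -52930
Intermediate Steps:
335*(c(13) + (((-80 + 76) + O) - 149)) = 335*(14 + (((-80 + 76) - 19) - 149)) = 335*(14 + ((-4 - 19) - 149)) = 335*(14 + (-23 - 149)) = 335*(14 - 172) = 335*(-158) = -52930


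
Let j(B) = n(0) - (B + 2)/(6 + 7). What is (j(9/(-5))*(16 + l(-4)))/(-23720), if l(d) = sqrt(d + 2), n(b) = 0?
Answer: 2/192725 + I*sqrt(2)/1541800 ≈ 1.0377e-5 + 9.1725e-7*I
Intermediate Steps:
l(d) = sqrt(2 + d)
j(B) = -2/13 - B/13 (j(B) = 0 - (B + 2)/(6 + 7) = 0 - (2 + B)/13 = 0 - (2/13 + B/13) = 0 + (-2/13 - B/13) = -2/13 - B/13)
(j(9/(-5))*(16 + l(-4)))/(-23720) = ((-2/13 - 9/(13*(-5)))*(16 + sqrt(2 - 4)))/(-23720) = ((-2/13 - 9*(-1)/(13*5))*(16 + sqrt(-2)))*(-1/23720) = ((-2/13 - 1/13*(-9/5))*(16 + I*sqrt(2)))*(-1/23720) = ((-2/13 + 9/65)*(16 + I*sqrt(2)))*(-1/23720) = -(16 + I*sqrt(2))/65*(-1/23720) = (-16/65 - I*sqrt(2)/65)*(-1/23720) = 2/192725 + I*sqrt(2)/1541800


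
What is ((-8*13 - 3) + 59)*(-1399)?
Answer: 67152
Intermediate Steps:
((-8*13 - 3) + 59)*(-1399) = ((-104 - 3) + 59)*(-1399) = (-107 + 59)*(-1399) = -48*(-1399) = 67152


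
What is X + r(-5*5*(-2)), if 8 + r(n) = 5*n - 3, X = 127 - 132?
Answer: 234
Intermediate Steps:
X = -5
r(n) = -11 + 5*n (r(n) = -8 + (5*n - 3) = -8 + (-3 + 5*n) = -11 + 5*n)
X + r(-5*5*(-2)) = -5 + (-11 + 5*(-5*5*(-2))) = -5 + (-11 + 5*(-25*(-2))) = -5 + (-11 + 5*50) = -5 + (-11 + 250) = -5 + 239 = 234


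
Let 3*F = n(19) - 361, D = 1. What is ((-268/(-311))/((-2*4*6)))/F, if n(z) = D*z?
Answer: 67/425448 ≈ 0.00015748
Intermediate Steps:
n(z) = z (n(z) = 1*z = z)
F = -114 (F = (19 - 361)/3 = (1/3)*(-342) = -114)
((-268/(-311))/((-2*4*6)))/F = ((-268/(-311))/((-2*4*6)))/(-114) = ((-268*(-1/311))/((-8*6)))*(-1/114) = ((268/311)/(-48))*(-1/114) = ((268/311)*(-1/48))*(-1/114) = -67/3732*(-1/114) = 67/425448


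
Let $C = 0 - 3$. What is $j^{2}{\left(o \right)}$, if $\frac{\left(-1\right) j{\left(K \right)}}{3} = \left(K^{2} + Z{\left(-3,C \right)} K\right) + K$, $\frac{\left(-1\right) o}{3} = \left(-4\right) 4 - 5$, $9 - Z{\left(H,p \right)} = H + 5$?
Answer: $180069561$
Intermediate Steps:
$C = -3$ ($C = 0 - 3 = -3$)
$Z{\left(H,p \right)} = 4 - H$ ($Z{\left(H,p \right)} = 9 - \left(H + 5\right) = 9 - \left(5 + H\right) = 4 - H$)
$o = 63$ ($o = - 3 \left(\left(-4\right) 4 - 5\right) = - 3 \left(-16 - 5\right) = \left(-3\right) \left(-21\right) = 63$)
$j{\left(K \right)} = - 24 K - 3 K^{2}$ ($j{\left(K \right)} = - 3 \left(\left(K^{2} + \left(4 - -3\right) K\right) + K\right) = - 3 \left(\left(K^{2} + \left(4 + 3\right) K\right) + K\right) = - 3 \left(\left(K^{2} + 7 K\right) + K\right) = - 3 \left(K^{2} + 8 K\right) = - 24 K - 3 K^{2}$)
$j^{2}{\left(o \right)} = \left(\left(-3\right) 63 \left(8 + 63\right)\right)^{2} = \left(\left(-3\right) 63 \cdot 71\right)^{2} = \left(-13419\right)^{2} = 180069561$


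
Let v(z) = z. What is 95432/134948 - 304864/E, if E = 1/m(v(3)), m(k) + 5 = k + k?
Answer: -10285172910/33737 ≈ -3.0486e+5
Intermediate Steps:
m(k) = -5 + 2*k (m(k) = -5 + (k + k) = -5 + 2*k)
E = 1 (E = 1/(-5 + 2*3) = 1/(-5 + 6) = 1/1 = 1)
95432/134948 - 304864/E = 95432/134948 - 304864/1 = 95432*(1/134948) - 304864*1 = 23858/33737 - 304864 = -10285172910/33737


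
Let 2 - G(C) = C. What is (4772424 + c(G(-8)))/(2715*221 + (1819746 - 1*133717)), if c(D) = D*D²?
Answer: 1193356/571511 ≈ 2.0881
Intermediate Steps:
G(C) = 2 - C
c(D) = D³
(4772424 + c(G(-8)))/(2715*221 + (1819746 - 1*133717)) = (4772424 + (2 - 1*(-8))³)/(2715*221 + (1819746 - 1*133717)) = (4772424 + (2 + 8)³)/(600015 + (1819746 - 133717)) = (4772424 + 10³)/(600015 + 1686029) = (4772424 + 1000)/2286044 = 4773424*(1/2286044) = 1193356/571511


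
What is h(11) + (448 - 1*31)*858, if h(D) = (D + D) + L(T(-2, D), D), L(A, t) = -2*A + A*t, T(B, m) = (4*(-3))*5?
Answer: 357268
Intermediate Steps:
T(B, m) = -60 (T(B, m) = -12*5 = -60)
h(D) = 120 - 58*D (h(D) = (D + D) - 60*(-2 + D) = 2*D + (120 - 60*D) = 120 - 58*D)
h(11) + (448 - 1*31)*858 = (120 - 58*11) + (448 - 1*31)*858 = (120 - 638) + (448 - 31)*858 = -518 + 417*858 = -518 + 357786 = 357268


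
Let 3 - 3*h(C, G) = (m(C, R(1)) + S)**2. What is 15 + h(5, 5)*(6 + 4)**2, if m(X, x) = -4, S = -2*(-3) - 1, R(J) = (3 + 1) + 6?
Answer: 245/3 ≈ 81.667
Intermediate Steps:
R(J) = 10 (R(J) = 4 + 6 = 10)
S = 5 (S = 6 - 1 = 5)
h(C, G) = 2/3 (h(C, G) = 1 - (-4 + 5)**2/3 = 1 - 1/3*1**2 = 1 - 1/3*1 = 1 - 1/3 = 2/3)
15 + h(5, 5)*(6 + 4)**2 = 15 + 2*(6 + 4)**2/3 = 15 + (2/3)*10**2 = 15 + (2/3)*100 = 15 + 200/3 = 245/3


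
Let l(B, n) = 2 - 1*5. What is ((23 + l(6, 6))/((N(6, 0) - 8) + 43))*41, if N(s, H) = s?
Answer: 20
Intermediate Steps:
l(B, n) = -3 (l(B, n) = 2 - 5 = -3)
((23 + l(6, 6))/((N(6, 0) - 8) + 43))*41 = ((23 - 3)/((6 - 8) + 43))*41 = (20/(-2 + 43))*41 = (20/41)*41 = 20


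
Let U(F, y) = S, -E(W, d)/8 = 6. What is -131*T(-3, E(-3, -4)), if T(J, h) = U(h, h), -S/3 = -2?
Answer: -786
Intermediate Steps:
S = 6 (S = -3*(-2) = 6)
E(W, d) = -48 (E(W, d) = -8*6 = -48)
U(F, y) = 6
T(J, h) = 6
-131*T(-3, E(-3, -4)) = -131*6 = -786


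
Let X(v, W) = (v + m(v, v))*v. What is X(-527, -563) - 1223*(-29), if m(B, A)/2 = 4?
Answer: 308980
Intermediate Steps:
m(B, A) = 8 (m(B, A) = 2*4 = 8)
X(v, W) = v*(8 + v) (X(v, W) = (v + 8)*v = (8 + v)*v = v*(8 + v))
X(-527, -563) - 1223*(-29) = -527*(8 - 527) - 1223*(-29) = -527*(-519) - 1*(-35467) = 273513 + 35467 = 308980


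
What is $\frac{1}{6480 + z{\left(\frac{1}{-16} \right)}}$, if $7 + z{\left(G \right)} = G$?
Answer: $\frac{16}{103567} \approx 0.00015449$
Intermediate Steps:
$z{\left(G \right)} = -7 + G$
$\frac{1}{6480 + z{\left(\frac{1}{-16} \right)}} = \frac{1}{6480 - \left(7 - \frac{1}{-16}\right)} = \frac{1}{6480 - \frac{113}{16}} = \frac{1}{\frac{103567}{16}} = \frac{16}{103567}$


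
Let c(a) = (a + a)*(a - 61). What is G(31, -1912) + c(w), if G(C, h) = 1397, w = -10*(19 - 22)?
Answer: -463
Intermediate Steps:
w = 30 (w = -10*(-3) = 30)
c(a) = 2*a*(-61 + a) (c(a) = (2*a)*(-61 + a) = 2*a*(-61 + a))
G(31, -1912) + c(w) = 1397 + 2*30*(-61 + 30) = 1397 + 2*30*(-31) = 1397 - 1860 = -463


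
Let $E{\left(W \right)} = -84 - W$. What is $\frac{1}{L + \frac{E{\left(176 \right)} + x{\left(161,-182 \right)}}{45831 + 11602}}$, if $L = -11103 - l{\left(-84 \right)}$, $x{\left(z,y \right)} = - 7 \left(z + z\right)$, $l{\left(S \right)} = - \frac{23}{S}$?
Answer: $- \frac{4824372}{53566534451} \approx -9.0063 \cdot 10^{-5}$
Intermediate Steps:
$x{\left(z,y \right)} = - 14 z$ ($x{\left(z,y \right)} = - 7 \cdot 2 z = - 14 z$)
$L = - \frac{932675}{84}$ ($L = -11103 - - \frac{23}{-84} = -11103 - \left(-23\right) \left(- \frac{1}{84}\right) = -11103 - \frac{23}{84} = - \frac{932675}{84} \approx -11103.0$)
$\frac{1}{L + \frac{E{\left(176 \right)} + x{\left(161,-182 \right)}}{45831 + 11602}} = \frac{1}{- \frac{932675}{84} + \frac{\left(-84 - 176\right) - 2254}{45831 + 11602}} = \frac{1}{- \frac{932675}{84} + \frac{\left(-84 - 176\right) - 2254}{57433}} = \frac{1}{- \frac{932675}{84} + \left(-260 - 2254\right) \frac{1}{57433}} = \frac{1}{- \frac{932675}{84} - \frac{2514}{57433}} = \frac{1}{- \frac{53566534451}{4824372}} = - \frac{4824372}{53566534451}$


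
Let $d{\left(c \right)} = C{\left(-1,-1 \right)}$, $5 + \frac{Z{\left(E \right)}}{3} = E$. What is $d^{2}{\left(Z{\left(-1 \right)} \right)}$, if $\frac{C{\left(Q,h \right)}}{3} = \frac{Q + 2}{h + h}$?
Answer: $\frac{9}{4} \approx 2.25$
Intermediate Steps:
$Z{\left(E \right)} = -15 + 3 E$
$C{\left(Q,h \right)} = \frac{3 \left(2 + Q\right)}{2 h}$ ($C{\left(Q,h \right)} = 3 \frac{Q + 2}{h + h} = 3 \frac{2 + Q}{2 h} = \frac{3 \left(2 + Q\right)}{2 h}$)
$d{\left(c \right)} = - \frac{3}{2}$ ($d{\left(c \right)} = \frac{3 \left(2 - 1\right)}{2 \left(-1\right)} = \frac{3}{2} \left(-1\right) 1 = - \frac{3}{2}$)
$d^{2}{\left(Z{\left(-1 \right)} \right)} = \left(- \frac{3}{2}\right)^{2} = \frac{9}{4}$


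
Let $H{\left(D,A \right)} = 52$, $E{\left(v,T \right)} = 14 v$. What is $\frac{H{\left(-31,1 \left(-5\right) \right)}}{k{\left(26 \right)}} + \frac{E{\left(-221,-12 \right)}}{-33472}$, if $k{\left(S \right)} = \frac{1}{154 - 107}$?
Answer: $\frac{40904331}{16736} \approx 2444.1$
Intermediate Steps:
$k{\left(S \right)} = \frac{1}{47}$
$\frac{H{\left(-31,1 \left(-5\right) \right)}}{k{\left(26 \right)}} + \frac{E{\left(-221,-12 \right)}}{-33472} = 52 \frac{1}{\frac{1}{47}} + \frac{14 \left(-221\right)}{-33472} = 52 \cdot 47 - - \frac{1547}{16736} = 2444 + \frac{1547}{16736} = \frac{40904331}{16736}$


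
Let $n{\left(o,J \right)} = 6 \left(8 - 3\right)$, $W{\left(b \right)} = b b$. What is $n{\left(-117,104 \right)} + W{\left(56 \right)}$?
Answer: $3166$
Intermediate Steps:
$W{\left(b \right)} = b^{2}$
$n{\left(o,J \right)} = 30$ ($n{\left(o,J \right)} = 6 \cdot 5 = 30$)
$n{\left(-117,104 \right)} + W{\left(56 \right)} = 30 + 56^{2} = 30 + 3136 = 3166$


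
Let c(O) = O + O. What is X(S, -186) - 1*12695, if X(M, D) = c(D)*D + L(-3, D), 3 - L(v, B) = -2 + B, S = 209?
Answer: 56688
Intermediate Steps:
c(O) = 2*O
L(v, B) = 5 - B (L(v, B) = 3 - (-2 + B) = 3 + (2 - B) = 5 - B)
X(M, D) = 5 - D + 2*D² (X(M, D) = (2*D)*D + (5 - D) = 2*D² + (5 - D) = 5 - D + 2*D²)
X(S, -186) - 1*12695 = (5 - 1*(-186) + 2*(-186)²) - 1*12695 = (5 + 186 + 2*34596) - 12695 = (5 + 186 + 69192) - 12695 = 69383 - 12695 = 56688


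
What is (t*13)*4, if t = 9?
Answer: 468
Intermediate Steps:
(t*13)*4 = (9*13)*4 = 117*4 = 468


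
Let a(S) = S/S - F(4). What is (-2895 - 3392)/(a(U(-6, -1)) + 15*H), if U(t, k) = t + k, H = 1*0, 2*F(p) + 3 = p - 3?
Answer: -6287/2 ≈ -3143.5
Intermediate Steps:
F(p) = -3 + p/2 (F(p) = -3/2 + (p - 3)/2 = -3/2 + (-3 + p)/2 = -3/2 + (-3/2 + p/2) = -3 + p/2)
H = 0
U(t, k) = k + t
a(S) = 2 (a(S) = S/S - (-3 + (1/2)*4) = 1 - (-3 + 2) = 1 - 1*(-1) = 1 + 1 = 2)
(-2895 - 3392)/(a(U(-6, -1)) + 15*H) = (-2895 - 3392)/(2 + 15*0) = -6287/(2 + 0) = -6287/2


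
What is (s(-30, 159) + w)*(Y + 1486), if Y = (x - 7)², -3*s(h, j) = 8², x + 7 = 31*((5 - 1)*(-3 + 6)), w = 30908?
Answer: 12013369000/3 ≈ 4.0045e+9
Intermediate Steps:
x = 365 (x = -7 + 31*((5 - 1)*(-3 + 6)) = -7 + 31*(4*3) = -7 + 31*12 = -7 + 372 = 365)
s(h, j) = -64/3 (s(h, j) = -⅓*8² = -⅓*64 = -64/3)
Y = 128164 (Y = (365 - 7)² = 358² = 128164)
(s(-30, 159) + w)*(Y + 1486) = (-64/3 + 30908)*(128164 + 1486) = (92660/3)*129650 = 12013369000/3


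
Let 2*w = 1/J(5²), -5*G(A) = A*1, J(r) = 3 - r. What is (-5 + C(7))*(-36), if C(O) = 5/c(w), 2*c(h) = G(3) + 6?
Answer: 340/3 ≈ 113.33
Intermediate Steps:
G(A) = -A/5
w = -1/44 (w = 1/(2*(3 - 1*5²)) = 1/(2*(3 - 1*25)) = 1/(2*(3 - 25)) = (½)/(-22) = (½)*(-1/22) = -1/44 ≈ -0.022727)
c(h) = 27/10 (c(h) = (-⅕*3 + 6)/2 = (-⅗ + 6)/2 = (½)*(27/5) = 27/10)
C(O) = 50/27 (C(O) = 5/(27/10) = 5*(10/27) = 50/27)
(-5 + C(7))*(-36) = (-5 + 50/27)*(-36) = -85/27*(-36) = 340/3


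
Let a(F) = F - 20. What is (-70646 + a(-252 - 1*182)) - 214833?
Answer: -285933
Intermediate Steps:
a(F) = -20 + F
(-70646 + a(-252 - 1*182)) - 214833 = (-70646 + (-20 + (-252 - 1*182))) - 214833 = (-70646 + (-20 + (-252 - 182))) - 214833 = (-70646 + (-20 - 434)) - 214833 = (-70646 - 454) - 214833 = -71100 - 214833 = -285933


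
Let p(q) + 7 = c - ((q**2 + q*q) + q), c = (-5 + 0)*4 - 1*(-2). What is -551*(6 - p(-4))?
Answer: -32509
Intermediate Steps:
c = -18 (c = -5*4 + 2 = -20 + 2 = -18)
p(q) = -25 - q - 2*q**2 (p(q) = -7 + (-18 - ((q**2 + q*q) + q)) = -7 + (-18 - ((q**2 + q**2) + q)) = -7 + (-18 - (2*q**2 + q)) = -7 + (-18 - (q + 2*q**2)) = -7 + (-18 + (-q - 2*q**2)) = -7 + (-18 - q - 2*q**2) = -25 - q - 2*q**2)
-551*(6 - p(-4)) = -551*(6 - (-25 - 1*(-4) - 2*(-4)**2)) = -551*(6 - (-25 + 4 - 2*16)) = -551*(6 - (-25 + 4 - 32)) = -551*(6 - 1*(-53)) = -551*(6 + 53) = -551*59 = -32509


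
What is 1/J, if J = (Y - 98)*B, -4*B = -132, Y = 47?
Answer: -1/1683 ≈ -0.00059418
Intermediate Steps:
B = 33 (B = -¼*(-132) = 33)
J = -1683 (J = (47 - 98)*33 = -51*33 = -1683)
1/J = 1/(-1683) = -1/1683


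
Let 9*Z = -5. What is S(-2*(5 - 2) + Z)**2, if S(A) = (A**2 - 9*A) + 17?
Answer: 92871769/6561 ≈ 14155.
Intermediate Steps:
Z = -5/9 (Z = (1/9)*(-5) = -5/9 ≈ -0.55556)
S(A) = 17 + A**2 - 9*A
S(-2*(5 - 2) + Z)**2 = (17 + (-2*(5 - 2) - 5/9)**2 - 9*(-2*(5 - 2) - 5/9))**2 = (17 + (-2*3 - 5/9)**2 - 9*(-2*3 - 5/9))**2 = (17 + (-6 - 5/9)**2 - 9*(-6 - 5/9))**2 = (17 + (-59/9)**2 - 9*(-59/9))**2 = (17 + 3481/81 + 59)**2 = (9637/81)**2 = 92871769/6561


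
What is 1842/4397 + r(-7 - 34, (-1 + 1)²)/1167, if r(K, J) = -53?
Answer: 1916573/5131299 ≈ 0.37351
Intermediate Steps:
1842/4397 + r(-7 - 34, (-1 + 1)²)/1167 = 1842/4397 - 53/1167 = 1916573/5131299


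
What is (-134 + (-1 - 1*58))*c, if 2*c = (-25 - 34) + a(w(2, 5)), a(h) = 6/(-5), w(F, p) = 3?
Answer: 58093/10 ≈ 5809.3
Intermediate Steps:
a(h) = -6/5 (a(h) = 6*(-⅕) = -6/5)
c = -301/10 (c = ((-25 - 34) - 6/5)/2 = (-59 - 6/5)/2 = (½)*(-301/5) = -301/10 ≈ -30.100)
(-134 + (-1 - 1*58))*c = (-134 + (-1 - 1*58))*(-301/10) = (-134 + (-1 - 58))*(-301/10) = (-134 - 59)*(-301/10) = -193*(-301/10) = 58093/10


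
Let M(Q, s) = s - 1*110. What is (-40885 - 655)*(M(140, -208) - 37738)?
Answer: 1580846240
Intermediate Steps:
M(Q, s) = -110 + s (M(Q, s) = s - 110 = -110 + s)
(-40885 - 655)*(M(140, -208) - 37738) = (-40885 - 655)*((-110 - 208) - 37738) = -41540*(-318 - 37738) = -41540*(-38056) = 1580846240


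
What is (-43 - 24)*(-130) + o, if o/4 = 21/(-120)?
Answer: 87093/10 ≈ 8709.3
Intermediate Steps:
o = -7/10 (o = 4*(21/(-120)) = 4*(21*(-1/120)) = 4*(-7/40) = -7/10 ≈ -0.70000)
(-43 - 24)*(-130) + o = (-43 - 24)*(-130) - 7/10 = -67*(-130) - 7/10 = 8710 - 7/10 = 87093/10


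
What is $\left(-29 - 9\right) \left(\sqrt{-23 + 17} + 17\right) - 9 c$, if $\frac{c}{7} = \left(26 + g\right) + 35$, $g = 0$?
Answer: $-4489 - 38 i \sqrt{6} \approx -4489.0 - 93.081 i$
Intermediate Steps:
$c = 427$ ($c = 7 \left(\left(26 + 0\right) + 35\right) = 7 \left(26 + 35\right) = 7 \cdot 61 = 427$)
$\left(-29 - 9\right) \left(\sqrt{-23 + 17} + 17\right) - 9 c = \left(-29 - 9\right) \left(\sqrt{-23 + 17} + 17\right) - 3843 = \left(-29 + \left(-14 + 5\right)\right) \left(\sqrt{-6} + 17\right) - 3843 = \left(-29 - 9\right) \left(i \sqrt{6} + 17\right) - 3843 = - 38 \left(17 + i \sqrt{6}\right) - 3843 = \left(-646 - 38 i \sqrt{6}\right) - 3843 = -4489 - 38 i \sqrt{6}$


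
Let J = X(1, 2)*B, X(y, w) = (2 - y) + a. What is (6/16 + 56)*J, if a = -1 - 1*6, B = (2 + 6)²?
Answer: -21648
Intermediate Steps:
B = 64 (B = 8² = 64)
a = -7 (a = -1 - 6 = -7)
X(y, w) = -5 - y (X(y, w) = (2 - y) - 7 = -5 - y)
J = -384 (J = (-5 - 1*1)*64 = (-5 - 1)*64 = -6*64 = -384)
(6/16 + 56)*J = (6/16 + 56)*(-384) = (6*(1/16) + 56)*(-384) = (3/8 + 56)*(-384) = (451/8)*(-384) = -21648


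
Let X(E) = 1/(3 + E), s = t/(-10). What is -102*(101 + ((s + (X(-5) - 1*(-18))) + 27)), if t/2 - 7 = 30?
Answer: -70431/5 ≈ -14086.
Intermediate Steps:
t = 74 (t = 14 + 2*30 = 14 + 60 = 74)
s = -37/5 (s = 74/(-10) = 74*(-⅒) = -37/5 ≈ -7.4000)
-102*(101 + ((s + (X(-5) - 1*(-18))) + 27)) = -102*(101 + ((-37/5 + (1/(3 - 5) - 1*(-18))) + 27)) = -102*(101 + ((-37/5 + (1/(-2) + 18)) + 27)) = -102*(101 + ((-37/5 + (-½ + 18)) + 27)) = -102*(101 + ((-37/5 + 35/2) + 27)) = -102*(101 + (101/10 + 27)) = -102*(101 + 371/10) = -102*1381/10 = -70431/5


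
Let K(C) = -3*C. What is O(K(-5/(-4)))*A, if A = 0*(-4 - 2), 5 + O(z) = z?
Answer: 0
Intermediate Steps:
O(z) = -5 + z
A = 0 (A = 0*(-6) = 0)
O(K(-5/(-4)))*A = (-5 - (-15)/(-4))*0 = (-5 - (-15)*(-1)/4)*0 = (-5 - 3*5/4)*0 = (-5 - 15/4)*0 = -35/4*0 = 0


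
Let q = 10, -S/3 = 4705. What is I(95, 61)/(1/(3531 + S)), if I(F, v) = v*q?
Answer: -6456240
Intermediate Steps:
S = -14115 (S = -3*4705 = -14115)
I(F, v) = 10*v (I(F, v) = v*10 = 10*v)
I(95, 61)/(1/(3531 + S)) = (10*61)/(1/(3531 - 14115)) = 610/(1/(-10584)) = 610/(-1/10584) = 610*(-10584) = -6456240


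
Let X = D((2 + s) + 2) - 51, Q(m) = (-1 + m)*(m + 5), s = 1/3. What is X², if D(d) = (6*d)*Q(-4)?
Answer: 32761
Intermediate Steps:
s = ⅓ ≈ 0.33333
Q(m) = (-1 + m)*(5 + m)
D(d) = -30*d (D(d) = (6*d)*(-5 + (-4)² + 4*(-4)) = (6*d)*(-5 + 16 - 16) = (6*d)*(-5) = -30*d)
X = -181 (X = -30*((2 + ⅓) + 2) - 51 = -30*(7/3 + 2) - 51 = -30*13/3 - 51 = -130 - 51 = -181)
X² = (-181)² = 32761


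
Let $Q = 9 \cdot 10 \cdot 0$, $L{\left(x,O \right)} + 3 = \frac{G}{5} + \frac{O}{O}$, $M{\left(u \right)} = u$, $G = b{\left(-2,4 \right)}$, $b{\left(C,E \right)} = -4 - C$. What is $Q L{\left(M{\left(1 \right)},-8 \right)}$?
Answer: $0$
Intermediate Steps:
$G = -2$ ($G = -4 - -2 = -4 + 2 = -2$)
$L{\left(x,O \right)} = - \frac{12}{5}$ ($L{\left(x,O \right)} = -3 + \left(- \frac{2}{5} + \frac{O}{O}\right) = -3 + \left(\left(-2\right) \frac{1}{5} + 1\right) = -3 + \left(- \frac{2}{5} + 1\right) = -3 + \frac{3}{5} = - \frac{12}{5}$)
$Q = 0$ ($Q = 90 \cdot 0 = 0$)
$Q L{\left(M{\left(1 \right)},-8 \right)} = 0 \left(- \frac{12}{5}\right) = 0$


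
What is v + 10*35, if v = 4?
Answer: 354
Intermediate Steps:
v + 10*35 = 4 + 10*35 = 4 + 350 = 354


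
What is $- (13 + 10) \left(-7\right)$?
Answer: $161$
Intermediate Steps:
$- (13 + 10) \left(-7\right) = \left(-1\right) 23 \left(-7\right) = \left(-23\right) \left(-7\right) = 161$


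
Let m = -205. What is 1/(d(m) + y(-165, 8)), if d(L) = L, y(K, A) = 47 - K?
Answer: ⅐ ≈ 0.14286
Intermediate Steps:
1/(d(m) + y(-165, 8)) = 1/(-205 + (47 - 1*(-165))) = 1/(-205 + (47 + 165)) = 1/(-205 + 212) = 1/7 = ⅐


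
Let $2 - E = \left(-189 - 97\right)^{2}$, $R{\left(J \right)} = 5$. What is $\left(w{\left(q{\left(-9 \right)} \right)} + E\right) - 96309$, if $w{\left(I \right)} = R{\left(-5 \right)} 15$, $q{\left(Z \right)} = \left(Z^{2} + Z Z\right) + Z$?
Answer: $-178028$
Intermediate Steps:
$q{\left(Z \right)} = Z + 2 Z^{2}$ ($q{\left(Z \right)} = \left(Z^{2} + Z^{2}\right) + Z = 2 Z^{2} + Z = Z + 2 Z^{2}$)
$w{\left(I \right)} = 75$ ($w{\left(I \right)} = 5 \cdot 15 = 75$)
$E = -81794$ ($E = 2 - \left(-189 - 97\right)^{2} = 2 - \left(-286\right)^{2} = 2 - 81796 = -81794$)
$\left(w{\left(q{\left(-9 \right)} \right)} + E\right) - 96309 = \left(75 - 81794\right) - 96309 = -81719 - 96309 = -178028$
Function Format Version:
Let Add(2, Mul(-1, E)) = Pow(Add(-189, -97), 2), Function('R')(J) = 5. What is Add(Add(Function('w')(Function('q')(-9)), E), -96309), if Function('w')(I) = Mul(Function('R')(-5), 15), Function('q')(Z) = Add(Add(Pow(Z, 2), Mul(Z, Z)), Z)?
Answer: -178028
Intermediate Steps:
Function('q')(Z) = Add(Z, Mul(2, Pow(Z, 2))) (Function('q')(Z) = Add(Add(Pow(Z, 2), Pow(Z, 2)), Z) = Add(Mul(2, Pow(Z, 2)), Z) = Add(Z, Mul(2, Pow(Z, 2))))
Function('w')(I) = 75 (Function('w')(I) = Mul(5, 15) = 75)
E = -81794 (E = Add(2, Mul(-1, Pow(Add(-189, -97), 2))) = Add(2, Mul(-1, Pow(-286, 2))) = Add(2, Mul(-1, 81796)) = Add(2, -81796) = -81794)
Add(Add(Function('w')(Function('q')(-9)), E), -96309) = Add(Add(75, -81794), -96309) = Add(-81719, -96309) = -178028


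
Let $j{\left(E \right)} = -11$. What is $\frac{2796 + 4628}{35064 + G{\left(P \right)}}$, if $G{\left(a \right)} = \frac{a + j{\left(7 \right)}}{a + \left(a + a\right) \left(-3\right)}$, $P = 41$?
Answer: $\frac{152192}{718809} \approx 0.21173$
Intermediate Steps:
$G{\left(a \right)} = - \frac{-11 + a}{5 a}$ ($G{\left(a \right)} = \frac{a - 11}{a + \left(a + a\right) \left(-3\right)} = \frac{-11 + a}{a + 2 a \left(-3\right)} = \frac{-11 + a}{a - 6 a} = \frac{-11 + a}{\left(-5\right) a} = \left(-11 + a\right) \left(- \frac{1}{5 a}\right) = - \frac{-11 + a}{5 a}$)
$\frac{2796 + 4628}{35064 + G{\left(P \right)}} = \frac{2796 + 4628}{35064 + \frac{11 - 41}{5 \cdot 41}} = \frac{7424}{35064 + \frac{1}{5} \cdot \frac{1}{41} \left(11 - 41\right)} = \frac{7424}{35064 + \frac{1}{5} \cdot \frac{1}{41} \left(-30\right)} = \frac{7424}{35064 - \frac{6}{41}} = \frac{7424}{\frac{1437618}{41}} = 7424 \cdot \frac{41}{1437618} = \frac{152192}{718809}$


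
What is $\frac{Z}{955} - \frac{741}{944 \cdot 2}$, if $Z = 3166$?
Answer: $\frac{5269753}{1803040} \approx 2.9227$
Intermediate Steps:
$\frac{Z}{955} - \frac{741}{944 \cdot 2} = \frac{3166}{955} - \frac{741}{944 \cdot 2} = 3166 \cdot \frac{1}{955} - \frac{741}{1888} = \frac{3166}{955} - \frac{741}{1888} = \frac{5269753}{1803040}$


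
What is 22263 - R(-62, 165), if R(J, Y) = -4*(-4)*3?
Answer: 22215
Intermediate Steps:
R(J, Y) = 48 (R(J, Y) = 16*3 = 48)
22263 - R(-62, 165) = 22263 - 1*48 = 22263 - 48 = 22215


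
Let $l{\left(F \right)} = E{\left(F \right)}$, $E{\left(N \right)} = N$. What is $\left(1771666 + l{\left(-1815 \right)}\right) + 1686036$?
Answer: $3455887$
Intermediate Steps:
$l{\left(F \right)} = F$
$\left(1771666 + l{\left(-1815 \right)}\right) + 1686036 = \left(1771666 - 1815\right) + 1686036 = 1769851 + 1686036 = 3455887$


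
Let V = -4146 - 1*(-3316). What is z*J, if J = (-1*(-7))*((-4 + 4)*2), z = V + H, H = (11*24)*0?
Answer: 0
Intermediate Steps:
V = -830 (V = -4146 + 3316 = -830)
H = 0 (H = 264*0 = 0)
z = -830 (z = -830 + 0 = -830)
J = 0 (J = 7*(0*2) = 7*0 = 0)
z*J = -830*0 = 0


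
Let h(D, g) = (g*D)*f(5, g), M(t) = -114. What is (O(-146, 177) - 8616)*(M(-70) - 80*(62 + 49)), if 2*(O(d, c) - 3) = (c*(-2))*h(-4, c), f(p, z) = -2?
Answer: 2331649530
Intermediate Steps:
h(D, g) = -2*D*g (h(D, g) = (g*D)*(-2) = (D*g)*(-2) = -2*D*g)
O(d, c) = 3 - 8*c² (O(d, c) = 3 + ((c*(-2))*(-2*(-4)*c))/2 = 3 + ((-2*c)*(8*c))/2 = 3 + (-16*c²)/2 = 3 - 8*c²)
(O(-146, 177) - 8616)*(M(-70) - 80*(62 + 49)) = ((3 - 8*177²) - 8616)*(-114 - 80*(62 + 49)) = ((3 - 8*31329) - 8616)*(-114 - 80*111) = ((3 - 250632) - 8616)*(-114 - 8880) = (-250629 - 8616)*(-8994) = -259245*(-8994) = 2331649530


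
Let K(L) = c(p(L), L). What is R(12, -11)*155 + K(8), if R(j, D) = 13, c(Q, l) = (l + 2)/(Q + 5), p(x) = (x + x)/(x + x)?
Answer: 6050/3 ≈ 2016.7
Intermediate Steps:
p(x) = 1 (p(x) = (2*x)/((2*x)) = (2*x)*(1/(2*x)) = 1)
c(Q, l) = (2 + l)/(5 + Q)
K(L) = ⅓ + L/6 (K(L) = (2 + L)/(5 + 1) = (2 + L)/6 = ⅓ + L/6)
R(12, -11)*155 + K(8) = 13*155 + (⅓ + (⅙)*8) = 2015 + (⅓ + 4/3) = 2015 + 5/3 = 6050/3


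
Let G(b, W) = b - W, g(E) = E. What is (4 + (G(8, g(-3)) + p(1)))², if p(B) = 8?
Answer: 529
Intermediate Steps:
(4 + (G(8, g(-3)) + p(1)))² = (4 + ((8 - 1*(-3)) + 8))² = (4 + ((8 + 3) + 8))² = (4 + (11 + 8))² = (4 + 19)² = 23² = 529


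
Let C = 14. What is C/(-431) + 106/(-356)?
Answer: -25335/76718 ≈ -0.33024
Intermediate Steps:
C/(-431) + 106/(-356) = 14/(-431) + 106/(-356) = 14*(-1/431) + 106*(-1/356) = -14/431 - 53/178 = -25335/76718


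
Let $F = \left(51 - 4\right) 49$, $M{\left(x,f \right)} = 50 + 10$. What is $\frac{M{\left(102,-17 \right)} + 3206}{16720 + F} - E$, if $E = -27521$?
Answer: $\frac{523535249}{19023} \approx 27521.0$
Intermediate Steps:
$M{\left(x,f \right)} = 60$
$F = 2303$ ($F = 47 \cdot 49 = 2303$)
$\frac{M{\left(102,-17 \right)} + 3206}{16720 + F} - E = \frac{60 + 3206}{16720 + 2303} - -27521 = \frac{3266}{19023} + 27521 = \frac{523535249}{19023}$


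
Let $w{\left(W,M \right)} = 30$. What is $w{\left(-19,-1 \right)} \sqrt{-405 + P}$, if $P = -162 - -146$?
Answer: $30 i \sqrt{421} \approx 615.55 i$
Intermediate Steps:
$P = -16$ ($P = -162 + 146 = -16$)
$w{\left(-19,-1 \right)} \sqrt{-405 + P} = 30 \sqrt{-405 - 16} = 30 \sqrt{-421} = 30 i \sqrt{421}$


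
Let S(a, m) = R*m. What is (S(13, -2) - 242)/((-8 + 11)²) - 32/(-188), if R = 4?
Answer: -11678/423 ≈ -27.608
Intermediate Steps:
S(a, m) = 4*m
(S(13, -2) - 242)/((-8 + 11)²) - 32/(-188) = (4*(-2) - 242)/((-8 + 11)²) - 32/(-188) = (-8 - 242)/(3²) - 32*(-1/188) = -250/9 + 8/47 = -11678/423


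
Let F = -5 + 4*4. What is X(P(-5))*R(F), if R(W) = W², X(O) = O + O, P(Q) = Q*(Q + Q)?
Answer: 12100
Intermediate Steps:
P(Q) = 2*Q² (P(Q) = Q*(2*Q) = 2*Q²)
X(O) = 2*O
F = 11 (F = -5 + 16 = 11)
X(P(-5))*R(F) = (2*(2*(-5)²))*11² = (2*(2*25))*121 = (2*50)*121 = 100*121 = 12100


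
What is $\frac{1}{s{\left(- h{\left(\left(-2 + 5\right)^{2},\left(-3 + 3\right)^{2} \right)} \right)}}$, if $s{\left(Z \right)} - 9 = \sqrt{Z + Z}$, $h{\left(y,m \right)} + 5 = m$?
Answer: $\frac{9}{71} - \frac{\sqrt{10}}{71} \approx 0.082221$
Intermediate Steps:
$h{\left(y,m \right)} = -5 + m$
$s{\left(Z \right)} = 9 + \sqrt{2} \sqrt{Z}$ ($s{\left(Z \right)} = 9 + \sqrt{Z + Z} = 9 + \sqrt{2 Z} = 9 + \sqrt{2} \sqrt{Z}$)
$\frac{1}{s{\left(- h{\left(\left(-2 + 5\right)^{2},\left(-3 + 3\right)^{2} \right)} \right)}} = \frac{1}{9 + \sqrt{2} \sqrt{- (-5 + \left(-3 + 3\right)^{2})}} = \frac{1}{9 + \sqrt{2} \sqrt{- (-5 + 0^{2})}} = \frac{1}{9 + \sqrt{2} \sqrt{- (-5 + 0)}} = \frac{1}{9 + \sqrt{2} \sqrt{\left(-1\right) \left(-5\right)}} = \frac{1}{9 + \sqrt{2} \sqrt{5}} = \frac{1}{9 + \sqrt{10}}$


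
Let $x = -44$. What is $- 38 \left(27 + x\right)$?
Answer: $646$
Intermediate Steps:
$- 38 \left(27 + x\right) = - 38 \left(27 - 44\right) = \left(-38\right) \left(-17\right) = 646$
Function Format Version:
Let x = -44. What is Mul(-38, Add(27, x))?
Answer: 646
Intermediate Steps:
Mul(-38, Add(27, x)) = Mul(-38, Add(27, -44)) = Mul(-38, -17) = 646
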